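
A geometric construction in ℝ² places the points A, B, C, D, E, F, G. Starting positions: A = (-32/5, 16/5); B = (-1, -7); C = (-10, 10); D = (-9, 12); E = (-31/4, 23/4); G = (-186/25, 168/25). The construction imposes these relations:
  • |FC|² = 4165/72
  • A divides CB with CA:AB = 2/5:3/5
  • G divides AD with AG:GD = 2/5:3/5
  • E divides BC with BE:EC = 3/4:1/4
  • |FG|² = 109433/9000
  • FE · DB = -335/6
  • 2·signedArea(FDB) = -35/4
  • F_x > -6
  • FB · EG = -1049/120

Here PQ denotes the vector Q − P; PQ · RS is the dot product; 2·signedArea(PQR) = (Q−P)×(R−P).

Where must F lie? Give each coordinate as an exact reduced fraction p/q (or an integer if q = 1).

1. F_x = -71/12  [2·signedArea(FDB) = -35/4 ∩ FE · DB = -335/6]
2. F_y = 43/12  [2·signedArea(FDB) = -35/4 ∩ FE · DB = -335/6]
   → F = (-71/12, 43/12)

F = (-71/12, 43/12)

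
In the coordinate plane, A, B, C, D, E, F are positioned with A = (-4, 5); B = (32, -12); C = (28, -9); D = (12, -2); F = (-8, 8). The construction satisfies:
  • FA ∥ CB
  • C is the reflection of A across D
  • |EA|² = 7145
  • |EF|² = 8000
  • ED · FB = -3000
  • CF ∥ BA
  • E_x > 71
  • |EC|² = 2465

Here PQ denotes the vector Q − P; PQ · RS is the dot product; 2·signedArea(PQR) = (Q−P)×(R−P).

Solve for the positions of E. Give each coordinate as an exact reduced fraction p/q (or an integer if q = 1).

E = (72, -32)

1. E_x = 72  [line -40·x + 20·y + 3520 = 0 ∩ |EF|² = 8000]
2. E_y = -32  [line -40·x + 20·y + 3520 = 0 ∩ |EF|² = 8000]
   → E = (72, -32)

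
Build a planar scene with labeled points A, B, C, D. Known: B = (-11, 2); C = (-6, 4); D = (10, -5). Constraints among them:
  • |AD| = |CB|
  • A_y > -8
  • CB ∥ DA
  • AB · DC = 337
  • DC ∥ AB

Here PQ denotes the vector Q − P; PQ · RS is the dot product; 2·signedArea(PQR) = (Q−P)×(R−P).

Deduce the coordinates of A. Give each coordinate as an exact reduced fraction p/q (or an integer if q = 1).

A = (5, -7)

1. A_x = 5  [DC ∥ AB ∩ CB ∥ DA]
2. A_y = -7  [DC ∥ AB ∩ CB ∥ DA]
   → A = (5, -7)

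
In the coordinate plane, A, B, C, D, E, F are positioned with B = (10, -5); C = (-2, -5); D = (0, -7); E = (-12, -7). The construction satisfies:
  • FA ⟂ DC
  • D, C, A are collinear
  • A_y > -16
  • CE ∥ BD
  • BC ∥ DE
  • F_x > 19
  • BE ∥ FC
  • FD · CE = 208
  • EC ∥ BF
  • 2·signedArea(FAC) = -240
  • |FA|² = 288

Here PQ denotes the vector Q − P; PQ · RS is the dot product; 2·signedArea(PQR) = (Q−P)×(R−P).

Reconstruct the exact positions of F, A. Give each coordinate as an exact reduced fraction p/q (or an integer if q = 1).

1. F_x = 20  [BE ∥ FC ∩ EC ∥ BF]
2. F_y = -3  [BE ∥ FC ∩ EC ∥ BF]
   → F = (20, -3)
3. A_x = 8  [D, C, A are collinear ∩ FA ⟂ DC]
4. A_y = -15  [D, C, A are collinear ∩ FA ⟂ DC]
   → A = (8, -15)

A = (8, -15)
F = (20, -3)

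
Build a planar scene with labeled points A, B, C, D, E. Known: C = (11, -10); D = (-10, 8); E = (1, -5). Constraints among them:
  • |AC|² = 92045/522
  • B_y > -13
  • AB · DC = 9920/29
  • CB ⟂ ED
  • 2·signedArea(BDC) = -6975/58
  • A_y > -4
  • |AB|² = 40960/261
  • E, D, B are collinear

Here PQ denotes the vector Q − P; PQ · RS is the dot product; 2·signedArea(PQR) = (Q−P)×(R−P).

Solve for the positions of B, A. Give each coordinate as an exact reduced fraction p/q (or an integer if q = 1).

A = (-79/174, -571/174)
B = (443/58, -745/58)

1. B_x = 443/58  [E, D, B are collinear ∩ CB ⟂ ED]
2. B_y = -745/58  [E, D, B are collinear ∩ CB ⟂ ED]
   → B = (443/58, -745/58)
3. A_x = -79/174  [line -21·x + 18·y + 2873/58 = 0 ∩ |AB|² = 40960/261]
4. A_y = -571/174  [line -21·x + 18·y + 2873/58 = 0 ∩ |AB|² = 40960/261]
   → A = (-79/174, -571/174)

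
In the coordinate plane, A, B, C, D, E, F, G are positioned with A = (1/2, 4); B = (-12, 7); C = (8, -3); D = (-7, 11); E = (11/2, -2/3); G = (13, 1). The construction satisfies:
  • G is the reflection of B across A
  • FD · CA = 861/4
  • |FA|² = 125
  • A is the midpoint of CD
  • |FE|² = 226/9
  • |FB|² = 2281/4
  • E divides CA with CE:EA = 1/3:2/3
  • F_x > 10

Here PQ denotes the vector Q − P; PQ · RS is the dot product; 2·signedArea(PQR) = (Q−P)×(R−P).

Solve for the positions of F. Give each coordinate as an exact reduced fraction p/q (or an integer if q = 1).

F = (21/2, -1)

1. F_x = 21/2  [line 15/2·x + -7·y + -343/4 = 0 ∩ |FE|² = 226/9]
2. F_y = -1  [line 15/2·x + -7·y + -343/4 = 0 ∩ |FE|² = 226/9]
   → F = (21/2, -1)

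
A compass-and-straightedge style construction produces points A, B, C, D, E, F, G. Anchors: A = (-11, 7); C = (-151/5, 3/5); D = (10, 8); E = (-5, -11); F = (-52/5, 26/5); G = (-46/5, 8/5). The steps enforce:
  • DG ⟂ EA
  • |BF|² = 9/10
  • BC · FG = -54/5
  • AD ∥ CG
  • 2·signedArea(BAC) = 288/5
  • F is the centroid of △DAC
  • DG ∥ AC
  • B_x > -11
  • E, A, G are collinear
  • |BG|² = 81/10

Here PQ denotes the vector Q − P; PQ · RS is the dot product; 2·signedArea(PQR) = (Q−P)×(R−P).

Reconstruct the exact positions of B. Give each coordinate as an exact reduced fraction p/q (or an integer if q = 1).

B = (-101/10, 43/10)

1. B_x = -101/10  [line 32/5·x + -96/5·y + 736/5 = 0 ∩ |BF|² = 9/10]
2. B_y = 43/10  [line 32/5·x + -96/5·y + 736/5 = 0 ∩ |BF|² = 9/10]
   → B = (-101/10, 43/10)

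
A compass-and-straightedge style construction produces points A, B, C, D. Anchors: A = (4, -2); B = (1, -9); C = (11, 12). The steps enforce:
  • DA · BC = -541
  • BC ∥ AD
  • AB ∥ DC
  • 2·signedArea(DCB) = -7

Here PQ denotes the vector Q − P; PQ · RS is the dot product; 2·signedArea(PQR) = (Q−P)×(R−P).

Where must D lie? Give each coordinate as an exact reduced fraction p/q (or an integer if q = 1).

D = (14, 19)

1. D_x = 14  [AB ∥ DC ∩ BC ∥ AD]
2. D_y = 19  [AB ∥ DC ∩ BC ∥ AD]
   → D = (14, 19)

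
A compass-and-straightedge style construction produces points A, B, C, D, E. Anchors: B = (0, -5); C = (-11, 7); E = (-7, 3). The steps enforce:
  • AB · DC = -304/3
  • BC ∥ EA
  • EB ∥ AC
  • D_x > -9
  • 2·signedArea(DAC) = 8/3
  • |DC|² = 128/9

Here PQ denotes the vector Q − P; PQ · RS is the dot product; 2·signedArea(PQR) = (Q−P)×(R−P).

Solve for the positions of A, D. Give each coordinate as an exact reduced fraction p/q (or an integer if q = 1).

A = (-18, 15)
D = (-25/3, 13/3)

1. A_x = -18  [EB ∥ AC ∩ BC ∥ EA]
2. A_y = 15  [EB ∥ AC ∩ BC ∥ EA]
   → A = (-18, 15)
3. D_x = -25/3  [2·signedArea(DAC) = 8/3 ∩ AB · DC = -304/3]
4. D_y = 13/3  [2·signedArea(DAC) = 8/3 ∩ AB · DC = -304/3]
   → D = (-25/3, 13/3)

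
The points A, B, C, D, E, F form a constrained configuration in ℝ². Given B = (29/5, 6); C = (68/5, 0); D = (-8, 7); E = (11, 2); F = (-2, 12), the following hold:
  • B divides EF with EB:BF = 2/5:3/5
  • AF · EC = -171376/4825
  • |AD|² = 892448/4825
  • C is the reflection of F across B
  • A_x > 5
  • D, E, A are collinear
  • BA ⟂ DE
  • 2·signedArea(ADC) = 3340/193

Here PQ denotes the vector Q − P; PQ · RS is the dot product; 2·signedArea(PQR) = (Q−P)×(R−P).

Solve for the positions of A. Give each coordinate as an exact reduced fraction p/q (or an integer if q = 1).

A = (4972/965, 683/193)

1. A_x = 4972/965  [D, E, A are collinear ∩ BA ⟂ DE]
2. A_y = 683/193  [D, E, A are collinear ∩ BA ⟂ DE]
   → A = (4972/965, 683/193)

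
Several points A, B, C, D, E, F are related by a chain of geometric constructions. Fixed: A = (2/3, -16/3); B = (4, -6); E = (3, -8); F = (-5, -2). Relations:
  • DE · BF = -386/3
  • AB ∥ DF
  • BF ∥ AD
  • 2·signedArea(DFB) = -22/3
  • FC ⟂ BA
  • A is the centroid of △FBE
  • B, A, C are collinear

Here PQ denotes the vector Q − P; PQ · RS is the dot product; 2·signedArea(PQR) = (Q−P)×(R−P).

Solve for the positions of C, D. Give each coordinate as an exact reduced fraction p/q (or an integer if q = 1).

1. C_x = -141/26  [B, A, C are collinear ∩ FC ⟂ BA]
2. C_y = -107/26  [B, A, C are collinear ∩ FC ⟂ BA]
   → C = (-141/26, -107/26)
3. D_x = -25/3  [AB ∥ DF ∩ BF ∥ AD]
4. D_y = -4/3  [AB ∥ DF ∩ BF ∥ AD]
   → D = (-25/3, -4/3)

C = (-141/26, -107/26)
D = (-25/3, -4/3)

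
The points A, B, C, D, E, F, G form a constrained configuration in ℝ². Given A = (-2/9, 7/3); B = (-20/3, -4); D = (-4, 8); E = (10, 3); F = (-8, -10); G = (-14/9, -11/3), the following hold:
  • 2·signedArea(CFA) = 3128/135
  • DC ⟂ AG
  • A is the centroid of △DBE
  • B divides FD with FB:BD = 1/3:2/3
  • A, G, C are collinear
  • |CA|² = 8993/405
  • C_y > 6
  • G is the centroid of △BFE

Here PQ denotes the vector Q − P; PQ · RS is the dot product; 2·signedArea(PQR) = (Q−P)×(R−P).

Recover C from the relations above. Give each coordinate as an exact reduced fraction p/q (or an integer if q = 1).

1. C_x = 4/5  [A, G, C are collinear ∩ DC ⟂ AG]
2. C_y = 104/15  [A, G, C are collinear ∩ DC ⟂ AG]
   → C = (4/5, 104/15)

C = (4/5, 104/15)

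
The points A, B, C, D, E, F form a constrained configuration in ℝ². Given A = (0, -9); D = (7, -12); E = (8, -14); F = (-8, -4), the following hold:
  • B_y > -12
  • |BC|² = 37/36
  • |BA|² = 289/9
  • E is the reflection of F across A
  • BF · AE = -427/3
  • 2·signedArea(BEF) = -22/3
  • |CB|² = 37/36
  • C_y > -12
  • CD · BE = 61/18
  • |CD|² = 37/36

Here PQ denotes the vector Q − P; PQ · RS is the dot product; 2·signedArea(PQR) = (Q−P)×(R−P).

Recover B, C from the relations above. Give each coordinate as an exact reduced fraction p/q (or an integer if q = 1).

1. B_x = 5  [2·signedArea(BEF) = -22/3 ∩ BF · AE = -427/3]
2. B_y = -35/3  [2·signedArea(BEF) = -22/3 ∩ BF · AE = -427/3]
   → B = (5, -35/3)
3. C_x = 6  [line -3·x + 7/3·y + 821/18 = 0 ∩ |BC|² = 37/36]
4. C_y = -71/6  [line -3·x + 7/3·y + 821/18 = 0 ∩ |BC|² = 37/36]
   → C = (6, -71/6)

B = (5, -35/3)
C = (6, -71/6)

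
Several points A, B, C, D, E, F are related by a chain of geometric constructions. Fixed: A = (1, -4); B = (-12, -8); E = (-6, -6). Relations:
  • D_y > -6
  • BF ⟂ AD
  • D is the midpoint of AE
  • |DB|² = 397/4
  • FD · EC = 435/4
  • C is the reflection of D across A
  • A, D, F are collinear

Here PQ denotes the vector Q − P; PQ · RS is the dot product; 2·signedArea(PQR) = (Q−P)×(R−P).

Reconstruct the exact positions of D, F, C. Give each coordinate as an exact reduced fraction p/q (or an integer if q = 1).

1. D_x = -5/2  [D is the midpoint of AE]
2. D_y = -5  [D is the midpoint of AE]
   → D = (-5/2, -5)
3. F_x = -640/53  [A, D, F are collinear ∩ BF ⟂ AD]
4. F_y = -410/53  [A, D, F are collinear ∩ BF ⟂ AD]
   → F = (-640/53, -410/53)
5. C_x = 9/2  [C is the reflection of D across A]
6. C_y = -3  [C is the reflection of D across A]
   → C = (9/2, -3)

C = (9/2, -3)
D = (-5/2, -5)
F = (-640/53, -410/53)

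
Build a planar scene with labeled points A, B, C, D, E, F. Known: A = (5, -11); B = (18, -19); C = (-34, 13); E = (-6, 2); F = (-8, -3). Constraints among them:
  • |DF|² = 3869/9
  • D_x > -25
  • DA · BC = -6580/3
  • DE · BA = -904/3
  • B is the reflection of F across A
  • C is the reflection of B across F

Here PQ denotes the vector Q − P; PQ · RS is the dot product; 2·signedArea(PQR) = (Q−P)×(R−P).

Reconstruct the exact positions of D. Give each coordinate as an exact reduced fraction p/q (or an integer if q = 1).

D = (-74/3, 28/3)

1. D_x = -74/3  [line 13·x + -8·y + 1186/3 = 0 ∩ |DF|² = 3869/9]
2. D_y = 28/3  [line 13·x + -8·y + 1186/3 = 0 ∩ |DF|² = 3869/9]
   → D = (-74/3, 28/3)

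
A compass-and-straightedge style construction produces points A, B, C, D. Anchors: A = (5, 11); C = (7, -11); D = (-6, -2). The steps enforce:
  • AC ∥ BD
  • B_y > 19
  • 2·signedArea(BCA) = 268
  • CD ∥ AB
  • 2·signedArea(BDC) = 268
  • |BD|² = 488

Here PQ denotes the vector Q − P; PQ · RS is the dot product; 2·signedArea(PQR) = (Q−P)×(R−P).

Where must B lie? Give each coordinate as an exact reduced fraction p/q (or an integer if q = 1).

B = (-8, 20)

1. B_x = -8  [AC ∥ BD ∩ CD ∥ AB]
2. B_y = 20  [AC ∥ BD ∩ CD ∥ AB]
   → B = (-8, 20)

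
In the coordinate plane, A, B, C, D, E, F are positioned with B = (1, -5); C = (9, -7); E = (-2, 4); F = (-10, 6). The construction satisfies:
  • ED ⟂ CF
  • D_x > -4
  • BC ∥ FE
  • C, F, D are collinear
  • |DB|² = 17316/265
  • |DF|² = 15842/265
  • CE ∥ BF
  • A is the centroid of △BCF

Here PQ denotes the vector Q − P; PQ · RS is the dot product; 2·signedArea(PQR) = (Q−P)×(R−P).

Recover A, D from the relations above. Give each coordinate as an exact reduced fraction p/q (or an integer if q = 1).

1. A_x = 0  [A is the centroid of △BCF]
2. A_y = -2  [A is the centroid of △BCF]
   → A = (0, -2)
3. D_x = -959/265  [C, F, D are collinear ∩ ED ⟂ CF]
4. D_y = 433/265  [C, F, D are collinear ∩ ED ⟂ CF]
   → D = (-959/265, 433/265)

A = (0, -2)
D = (-959/265, 433/265)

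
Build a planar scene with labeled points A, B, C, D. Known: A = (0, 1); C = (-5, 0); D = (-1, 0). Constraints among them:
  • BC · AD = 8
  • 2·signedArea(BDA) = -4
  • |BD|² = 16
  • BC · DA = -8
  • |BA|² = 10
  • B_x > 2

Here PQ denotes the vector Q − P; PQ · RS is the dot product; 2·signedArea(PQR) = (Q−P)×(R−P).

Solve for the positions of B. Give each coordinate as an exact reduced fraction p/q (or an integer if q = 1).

1. B_x = 3  [BC · AD = 8 ∩ 2·signedArea(BDA) = -4]
2. B_y = 0  [BC · AD = 8 ∩ 2·signedArea(BDA) = -4]
   → B = (3, 0)

B = (3, 0)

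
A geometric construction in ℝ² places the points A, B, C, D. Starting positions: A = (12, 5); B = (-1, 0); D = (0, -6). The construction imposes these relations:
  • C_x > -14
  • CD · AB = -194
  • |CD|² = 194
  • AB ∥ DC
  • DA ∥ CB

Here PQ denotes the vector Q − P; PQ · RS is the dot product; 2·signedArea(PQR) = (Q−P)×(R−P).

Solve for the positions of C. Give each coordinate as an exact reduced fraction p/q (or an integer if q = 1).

C = (-13, -11)

1. C_x = -13  [DA ∥ CB ∩ AB ∥ DC]
2. C_y = -11  [DA ∥ CB ∩ AB ∥ DC]
   → C = (-13, -11)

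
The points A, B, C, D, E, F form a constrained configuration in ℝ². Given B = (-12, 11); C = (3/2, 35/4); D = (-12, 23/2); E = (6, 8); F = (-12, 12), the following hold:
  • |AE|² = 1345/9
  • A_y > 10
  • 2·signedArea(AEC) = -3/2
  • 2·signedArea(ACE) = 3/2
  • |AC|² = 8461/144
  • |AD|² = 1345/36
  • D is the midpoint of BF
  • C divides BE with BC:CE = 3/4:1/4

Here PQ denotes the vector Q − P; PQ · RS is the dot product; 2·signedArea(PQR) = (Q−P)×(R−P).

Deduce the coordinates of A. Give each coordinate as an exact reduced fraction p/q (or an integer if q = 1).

1. A_x = -6  [line 3/4·x + 9/2·y + -42 = 0 ∩ |AE|² = 1345/9]
2. A_y = 31/3  [line 3/4·x + 9/2·y + -42 = 0 ∩ |AE|² = 1345/9]
   → A = (-6, 31/3)

A = (-6, 31/3)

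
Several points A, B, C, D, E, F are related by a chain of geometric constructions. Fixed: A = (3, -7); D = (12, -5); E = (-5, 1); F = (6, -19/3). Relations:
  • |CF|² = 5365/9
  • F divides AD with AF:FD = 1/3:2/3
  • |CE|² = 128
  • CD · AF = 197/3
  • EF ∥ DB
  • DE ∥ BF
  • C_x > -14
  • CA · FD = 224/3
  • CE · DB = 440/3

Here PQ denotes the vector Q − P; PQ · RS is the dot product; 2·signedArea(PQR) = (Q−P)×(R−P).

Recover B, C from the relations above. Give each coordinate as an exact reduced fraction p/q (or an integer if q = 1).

1. B_x = 23  [DE ∥ BF ∩ EF ∥ DB]
2. B_y = -37/3  [DE ∥ BF ∩ EF ∥ DB]
   → B = (23, -37/3)
3. C_x = -13  [CE · DB = 440/3 ∩ CA · FD = 224/3]
4. C_y = 9  [CE · DB = 440/3 ∩ CA · FD = 224/3]
   → C = (-13, 9)

B = (23, -37/3)
C = (-13, 9)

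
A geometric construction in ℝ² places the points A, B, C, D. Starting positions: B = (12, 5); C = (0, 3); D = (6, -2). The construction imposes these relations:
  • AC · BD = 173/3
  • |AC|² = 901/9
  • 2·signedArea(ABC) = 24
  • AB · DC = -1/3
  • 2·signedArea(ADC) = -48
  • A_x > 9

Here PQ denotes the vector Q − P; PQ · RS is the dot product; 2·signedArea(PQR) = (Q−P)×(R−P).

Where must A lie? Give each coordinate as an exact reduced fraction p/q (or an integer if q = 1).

A = (10, 8/3)

1. A_x = 10  [2·signedArea(ABC) = 24 ∩ 2·signedArea(ADC) = -48]
2. A_y = 8/3  [2·signedArea(ABC) = 24 ∩ 2·signedArea(ADC) = -48]
   → A = (10, 8/3)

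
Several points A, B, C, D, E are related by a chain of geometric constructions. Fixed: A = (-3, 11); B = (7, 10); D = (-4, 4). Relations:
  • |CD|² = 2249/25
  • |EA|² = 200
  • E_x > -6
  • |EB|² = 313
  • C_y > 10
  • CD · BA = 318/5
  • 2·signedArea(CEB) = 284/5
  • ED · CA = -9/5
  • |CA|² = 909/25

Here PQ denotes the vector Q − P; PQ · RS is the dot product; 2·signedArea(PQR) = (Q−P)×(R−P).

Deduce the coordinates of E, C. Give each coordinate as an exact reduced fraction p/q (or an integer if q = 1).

C = (3, 52/5)
E = (-5, -3)

1. C_x = 3  [line 10·x + -1·y + -98/5 = 0 ∩ |CD|² = 2249/25]
2. C_y = 52/5  [line 10·x + -1·y + -98/5 = 0 ∩ |CD|² = 2249/25]
   → C = (3, 52/5)
3. E_x = -5  [ED · CA = -9/5 ∩ 2·signedArea(CEB) = 284/5]
4. E_y = -3  [ED · CA = -9/5 ∩ 2·signedArea(CEB) = 284/5]
   → E = (-5, -3)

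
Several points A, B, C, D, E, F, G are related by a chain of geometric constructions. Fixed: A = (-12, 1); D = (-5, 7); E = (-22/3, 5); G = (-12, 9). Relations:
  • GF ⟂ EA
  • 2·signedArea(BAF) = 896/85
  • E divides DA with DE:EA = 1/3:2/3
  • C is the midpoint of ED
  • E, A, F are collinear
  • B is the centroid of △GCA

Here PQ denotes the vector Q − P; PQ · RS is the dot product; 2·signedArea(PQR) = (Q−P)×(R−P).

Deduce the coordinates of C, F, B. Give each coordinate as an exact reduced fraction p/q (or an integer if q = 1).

1. C_x = -37/6  [C is the midpoint of ED]
2. C_y = 6  [C is the midpoint of ED]
   → C = (-37/6, 6)
3. F_x = -684/85  [E, A, F are collinear ∩ GF ⟂ EA]
4. F_y = 373/85  [E, A, F are collinear ∩ GF ⟂ EA]
   → F = (-684/85, 373/85)
5. B_x = -181/18  [B is the centroid of △GCA]
6. B_y = 16/3  [B is the centroid of △GCA]
   → B = (-181/18, 16/3)

B = (-181/18, 16/3)
C = (-37/6, 6)
F = (-684/85, 373/85)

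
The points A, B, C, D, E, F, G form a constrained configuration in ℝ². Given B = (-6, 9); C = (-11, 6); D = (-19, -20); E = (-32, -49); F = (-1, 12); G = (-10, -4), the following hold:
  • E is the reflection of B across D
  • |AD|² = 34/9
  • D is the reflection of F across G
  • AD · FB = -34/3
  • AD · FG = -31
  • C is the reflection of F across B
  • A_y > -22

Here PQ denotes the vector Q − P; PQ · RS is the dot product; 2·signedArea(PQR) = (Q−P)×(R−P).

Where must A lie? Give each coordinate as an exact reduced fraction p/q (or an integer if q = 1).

A = (-62/3, -21)

1. A_x = -62/3  [AD · FB = -34/3 ∩ AD · FG = -31]
2. A_y = -21  [AD · FB = -34/3 ∩ AD · FG = -31]
   → A = (-62/3, -21)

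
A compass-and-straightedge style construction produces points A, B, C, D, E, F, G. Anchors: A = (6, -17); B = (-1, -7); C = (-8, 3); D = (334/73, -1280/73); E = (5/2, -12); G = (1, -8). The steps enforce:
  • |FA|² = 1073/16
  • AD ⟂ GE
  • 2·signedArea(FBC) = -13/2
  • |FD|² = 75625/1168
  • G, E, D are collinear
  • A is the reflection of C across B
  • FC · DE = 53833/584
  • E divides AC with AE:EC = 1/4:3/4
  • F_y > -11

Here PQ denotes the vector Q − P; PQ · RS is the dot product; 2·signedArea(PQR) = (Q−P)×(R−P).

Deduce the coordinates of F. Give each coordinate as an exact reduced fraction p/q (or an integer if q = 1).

F = (7/4, -10)

1. F_x = 7/4  [2·signedArea(FBC) = -13/2 ∩ FC · DE = 53833/584]
2. F_y = -10  [2·signedArea(FBC) = -13/2 ∩ FC · DE = 53833/584]
   → F = (7/4, -10)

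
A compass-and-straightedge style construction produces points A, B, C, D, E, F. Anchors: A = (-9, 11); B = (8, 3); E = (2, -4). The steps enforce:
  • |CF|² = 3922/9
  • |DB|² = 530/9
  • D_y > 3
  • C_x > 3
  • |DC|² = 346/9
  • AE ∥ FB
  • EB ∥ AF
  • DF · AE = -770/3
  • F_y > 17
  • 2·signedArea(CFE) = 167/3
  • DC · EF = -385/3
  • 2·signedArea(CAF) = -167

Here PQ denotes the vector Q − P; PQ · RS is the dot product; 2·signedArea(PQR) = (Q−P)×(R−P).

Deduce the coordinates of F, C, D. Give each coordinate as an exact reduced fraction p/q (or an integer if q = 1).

C = (4, -5/3)
D = (1/3, 10/3)
F = (-3, 18)

1. F_x = -3  [AE ∥ FB ∩ EB ∥ AF]
2. F_y = 18  [AE ∥ FB ∩ EB ∥ AF]
   → F = (-3, 18)
3. C_x = 4  [2·signedArea(CFE) = 167/3 ∩ 2·signedArea(CAF) = -167]
4. C_y = -5/3  [2·signedArea(CFE) = 167/3 ∩ 2·signedArea(CAF) = -167]
   → C = (4, -5/3)
5. D_x = 1/3  [DC · EF = -385/3 ∩ DF · AE = -770/3]
6. D_y = 10/3  [DC · EF = -385/3 ∩ DF · AE = -770/3]
   → D = (1/3, 10/3)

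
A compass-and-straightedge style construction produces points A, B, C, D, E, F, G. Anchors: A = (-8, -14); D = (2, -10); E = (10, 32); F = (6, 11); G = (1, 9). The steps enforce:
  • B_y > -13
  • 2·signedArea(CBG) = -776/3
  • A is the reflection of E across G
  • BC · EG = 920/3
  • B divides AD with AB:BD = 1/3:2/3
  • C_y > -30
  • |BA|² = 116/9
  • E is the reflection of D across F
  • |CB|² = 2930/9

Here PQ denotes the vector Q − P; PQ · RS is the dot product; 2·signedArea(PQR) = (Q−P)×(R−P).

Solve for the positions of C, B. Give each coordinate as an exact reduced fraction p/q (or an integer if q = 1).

B = (-14/3, -38/3)
C = (3, -29)

1. B_x = -14/3  [B divides AD with AB:BD = 1/3:2/3]
2. B_y = -38/3  [B divides AD with AB:BD = 1/3:2/3]
   → B = (-14/3, -38/3)
3. C_x = 3  [2·signedArea(CBG) = -776/3 ∩ BC · EG = 920/3]
4. C_y = -29  [2·signedArea(CBG) = -776/3 ∩ BC · EG = 920/3]
   → C = (3, -29)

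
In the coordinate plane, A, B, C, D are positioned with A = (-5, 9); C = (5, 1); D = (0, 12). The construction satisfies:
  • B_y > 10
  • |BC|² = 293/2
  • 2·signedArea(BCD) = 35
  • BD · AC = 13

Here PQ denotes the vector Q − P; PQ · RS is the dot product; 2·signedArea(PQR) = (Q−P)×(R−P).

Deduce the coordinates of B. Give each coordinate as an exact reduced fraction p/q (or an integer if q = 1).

1. B_x = -5/2  [BD · AC = 13 ∩ 2·signedArea(BCD) = 35]
2. B_y = 21/2  [BD · AC = 13 ∩ 2·signedArea(BCD) = 35]
   → B = (-5/2, 21/2)

B = (-5/2, 21/2)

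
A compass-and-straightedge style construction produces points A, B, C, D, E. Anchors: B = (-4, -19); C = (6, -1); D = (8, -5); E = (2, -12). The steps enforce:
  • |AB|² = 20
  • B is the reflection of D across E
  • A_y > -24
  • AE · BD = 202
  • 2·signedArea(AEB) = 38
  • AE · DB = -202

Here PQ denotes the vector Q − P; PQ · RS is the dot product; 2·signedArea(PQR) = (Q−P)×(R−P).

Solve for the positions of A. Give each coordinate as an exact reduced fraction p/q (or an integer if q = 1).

A = (-2, -23)

1. A_x = -2  [AE · BD = 202 ∩ 2·signedArea(AEB) = 38]
2. A_y = -23  [AE · BD = 202 ∩ 2·signedArea(AEB) = 38]
   → A = (-2, -23)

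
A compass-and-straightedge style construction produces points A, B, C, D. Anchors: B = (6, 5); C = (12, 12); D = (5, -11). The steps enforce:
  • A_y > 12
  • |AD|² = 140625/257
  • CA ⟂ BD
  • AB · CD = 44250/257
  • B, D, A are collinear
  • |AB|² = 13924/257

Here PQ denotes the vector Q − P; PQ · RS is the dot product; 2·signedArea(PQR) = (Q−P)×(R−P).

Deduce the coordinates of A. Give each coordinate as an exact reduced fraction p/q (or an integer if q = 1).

A = (1660/257, 3173/257)

1. A_x = 1660/257  [B, D, A are collinear ∩ CA ⟂ BD]
2. A_y = 3173/257  [B, D, A are collinear ∩ CA ⟂ BD]
   → A = (1660/257, 3173/257)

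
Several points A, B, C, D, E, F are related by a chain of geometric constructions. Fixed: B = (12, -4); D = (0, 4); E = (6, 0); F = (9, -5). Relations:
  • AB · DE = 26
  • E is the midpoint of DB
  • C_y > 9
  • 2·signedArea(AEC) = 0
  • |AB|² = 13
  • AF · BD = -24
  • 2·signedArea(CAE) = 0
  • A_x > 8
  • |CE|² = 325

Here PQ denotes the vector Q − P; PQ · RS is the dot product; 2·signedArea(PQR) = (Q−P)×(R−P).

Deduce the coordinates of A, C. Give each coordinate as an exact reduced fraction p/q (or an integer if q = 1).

A = (9, -2)
C = (-9, 10)

1. A_x = 9  [line -6·x + 4·y + 62 = 0 ∩ |AB|² = 13]
2. A_y = -2  [line -6·x + 4·y + 62 = 0 ∩ |AB|² = 13]
   → A = (9, -2)
3. C_x = -9  [line -2·x + -3·y + 12 = 0 ∩ |CE|² = 325]
4. C_y = 10  [line -2·x + -3·y + 12 = 0 ∩ |CE|² = 325]
   → C = (-9, 10)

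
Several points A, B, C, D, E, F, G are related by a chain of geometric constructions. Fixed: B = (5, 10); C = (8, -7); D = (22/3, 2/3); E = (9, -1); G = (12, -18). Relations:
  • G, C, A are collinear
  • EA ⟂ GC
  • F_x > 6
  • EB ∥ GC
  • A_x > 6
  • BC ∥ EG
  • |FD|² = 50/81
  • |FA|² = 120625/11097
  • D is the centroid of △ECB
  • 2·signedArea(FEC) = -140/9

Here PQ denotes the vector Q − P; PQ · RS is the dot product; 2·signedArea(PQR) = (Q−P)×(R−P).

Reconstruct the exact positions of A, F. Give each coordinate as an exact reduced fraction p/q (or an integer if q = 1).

A = (848/137, -277/137)
F = (61/9, 11/9)

1. A_x = 848/137  [G, C, A are collinear ∩ EA ⟂ GC]
2. A_y = -277/137  [G, C, A are collinear ∩ EA ⟂ GC]
   → A = (848/137, -277/137)
3. F_x = 61/9  [line 6·x + -1·y + -355/9 = 0 ∩ |FA|² = 120625/11097]
4. F_y = 11/9  [line 6·x + -1·y + -355/9 = 0 ∩ |FA|² = 120625/11097]
   → F = (61/9, 11/9)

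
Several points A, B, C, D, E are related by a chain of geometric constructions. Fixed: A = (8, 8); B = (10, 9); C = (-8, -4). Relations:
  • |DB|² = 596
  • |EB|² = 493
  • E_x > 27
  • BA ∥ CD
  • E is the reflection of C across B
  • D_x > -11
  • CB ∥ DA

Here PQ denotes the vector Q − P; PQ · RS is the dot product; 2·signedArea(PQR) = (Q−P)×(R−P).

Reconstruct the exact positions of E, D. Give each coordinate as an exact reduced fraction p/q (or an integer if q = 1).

D = (-10, -5)
E = (28, 22)

1. E_x = 28  [E is the reflection of C across B]
2. E_y = 22  [E is the reflection of C across B]
   → E = (28, 22)
3. D_x = -10  [CB ∥ DA ∩ BA ∥ CD]
4. D_y = -5  [CB ∥ DA ∩ BA ∥ CD]
   → D = (-10, -5)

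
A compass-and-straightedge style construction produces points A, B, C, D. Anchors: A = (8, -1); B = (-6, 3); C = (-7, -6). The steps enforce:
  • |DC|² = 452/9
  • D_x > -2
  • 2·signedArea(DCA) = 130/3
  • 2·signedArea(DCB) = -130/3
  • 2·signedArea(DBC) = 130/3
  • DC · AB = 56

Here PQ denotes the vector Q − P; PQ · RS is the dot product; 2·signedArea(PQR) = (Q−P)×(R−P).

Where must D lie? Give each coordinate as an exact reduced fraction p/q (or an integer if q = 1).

1. D_x = -5/3  [2·signedArea(DBC) = 130/3 ∩ 2·signedArea(DCA) = 130/3]
2. D_y = -4/3  [2·signedArea(DBC) = 130/3 ∩ 2·signedArea(DCA) = 130/3]
   → D = (-5/3, -4/3)

D = (-5/3, -4/3)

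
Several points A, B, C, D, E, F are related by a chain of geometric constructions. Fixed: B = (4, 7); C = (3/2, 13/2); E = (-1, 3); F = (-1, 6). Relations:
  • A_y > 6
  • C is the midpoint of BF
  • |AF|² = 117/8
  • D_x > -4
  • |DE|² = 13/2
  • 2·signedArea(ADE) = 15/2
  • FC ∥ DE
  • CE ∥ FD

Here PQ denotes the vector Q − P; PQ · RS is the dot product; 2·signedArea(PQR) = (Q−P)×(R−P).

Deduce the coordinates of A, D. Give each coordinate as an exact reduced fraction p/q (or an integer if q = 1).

1. D_x = -7/2  [FC ∥ DE ∩ CE ∥ FD]
2. D_y = 5/2  [FC ∥ DE ∩ CE ∥ FD]
   → D = (-7/2, 5/2)
3. A_x = 11/4  [line -1/2·x + 5/2·y + -31/2 = 0 ∩ |AF|² = 117/8]
4. A_y = 27/4  [line -1/2·x + 5/2·y + -31/2 = 0 ∩ |AF|² = 117/8]
   → A = (11/4, 27/4)

A = (11/4, 27/4)
D = (-7/2, 5/2)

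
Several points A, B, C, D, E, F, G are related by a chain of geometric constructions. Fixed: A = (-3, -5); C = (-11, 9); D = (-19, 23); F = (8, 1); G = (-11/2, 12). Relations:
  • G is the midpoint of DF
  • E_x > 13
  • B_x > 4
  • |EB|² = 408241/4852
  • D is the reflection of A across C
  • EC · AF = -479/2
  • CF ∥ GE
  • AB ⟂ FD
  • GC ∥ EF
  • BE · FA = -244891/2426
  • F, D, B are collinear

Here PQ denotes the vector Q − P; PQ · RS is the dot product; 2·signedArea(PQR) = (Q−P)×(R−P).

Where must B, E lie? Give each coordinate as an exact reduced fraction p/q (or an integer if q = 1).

1. B_x = 5249/1213  [F, D, B are collinear ∩ AB ⟂ FD]
2. B_y = 4843/1213  [F, D, B are collinear ∩ AB ⟂ FD]
   → B = (5249/1213, 4843/1213)
3. E_x = 27/2  [GC ∥ EF ∩ CF ∥ GE]
4. E_y = 4  [GC ∥ EF ∩ CF ∥ GE]
   → E = (27/2, 4)

B = (5249/1213, 4843/1213)
E = (27/2, 4)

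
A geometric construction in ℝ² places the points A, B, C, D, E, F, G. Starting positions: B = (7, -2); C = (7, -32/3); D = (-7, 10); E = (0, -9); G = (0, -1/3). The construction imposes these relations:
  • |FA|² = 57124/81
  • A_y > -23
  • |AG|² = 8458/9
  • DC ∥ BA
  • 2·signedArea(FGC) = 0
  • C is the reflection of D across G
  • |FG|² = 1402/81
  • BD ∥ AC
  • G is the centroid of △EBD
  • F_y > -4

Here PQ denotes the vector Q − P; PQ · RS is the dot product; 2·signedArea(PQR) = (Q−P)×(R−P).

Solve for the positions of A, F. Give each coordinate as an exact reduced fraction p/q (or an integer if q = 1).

A = (21, -68/3)
F = (7/3, -34/9)

1. A_x = 21  [BD ∥ AC ∩ DC ∥ BA]
2. A_y = -68/3  [BD ∥ AC ∩ DC ∥ BA]
   → A = (21, -68/3)
3. F_x = 7/3  [line 31/3·x + 7·y + 7/3 = 0 ∩ |FA|² = 57124/81]
4. F_y = -34/9  [line 31/3·x + 7·y + 7/3 = 0 ∩ |FA|² = 57124/81]
   → F = (7/3, -34/9)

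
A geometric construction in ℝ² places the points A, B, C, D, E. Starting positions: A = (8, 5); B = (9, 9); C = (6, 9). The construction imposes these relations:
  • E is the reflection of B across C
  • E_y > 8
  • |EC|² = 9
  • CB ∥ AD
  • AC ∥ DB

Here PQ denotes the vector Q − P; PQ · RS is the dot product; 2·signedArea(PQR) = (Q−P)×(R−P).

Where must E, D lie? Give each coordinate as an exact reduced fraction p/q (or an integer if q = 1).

D = (11, 5)
E = (3, 9)

1. E_x = 3  [E is the reflection of B across C]
2. E_y = 9  [E is the reflection of B across C]
   → E = (3, 9)
3. D_x = 11  [AC ∥ DB ∩ CB ∥ AD]
4. D_y = 5  [AC ∥ DB ∩ CB ∥ AD]
   → D = (11, 5)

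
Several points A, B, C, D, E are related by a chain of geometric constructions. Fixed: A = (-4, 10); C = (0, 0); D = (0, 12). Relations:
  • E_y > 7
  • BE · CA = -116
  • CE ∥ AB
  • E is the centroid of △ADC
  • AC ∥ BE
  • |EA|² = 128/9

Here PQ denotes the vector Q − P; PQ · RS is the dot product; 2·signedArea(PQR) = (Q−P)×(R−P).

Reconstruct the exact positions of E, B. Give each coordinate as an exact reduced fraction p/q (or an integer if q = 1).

B = (-16/3, 52/3)
E = (-4/3, 22/3)

1. E_x = -4/3  [E is the centroid of △ADC]
2. E_y = 22/3  [E is the centroid of △ADC]
   → E = (-4/3, 22/3)
3. B_x = -16/3  [AC ∥ BE ∩ CE ∥ AB]
4. B_y = 52/3  [AC ∥ BE ∩ CE ∥ AB]
   → B = (-16/3, 52/3)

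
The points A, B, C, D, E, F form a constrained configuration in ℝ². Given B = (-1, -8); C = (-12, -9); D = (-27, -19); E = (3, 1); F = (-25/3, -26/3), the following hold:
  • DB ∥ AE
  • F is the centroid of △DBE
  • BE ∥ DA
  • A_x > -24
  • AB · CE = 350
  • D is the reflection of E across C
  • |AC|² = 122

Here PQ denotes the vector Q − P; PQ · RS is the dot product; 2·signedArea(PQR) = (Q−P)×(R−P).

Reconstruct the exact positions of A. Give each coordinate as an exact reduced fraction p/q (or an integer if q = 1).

A = (-23, -10)

1. A_x = -23  [DB ∥ AE ∩ BE ∥ DA]
2. A_y = -10  [DB ∥ AE ∩ BE ∥ DA]
   → A = (-23, -10)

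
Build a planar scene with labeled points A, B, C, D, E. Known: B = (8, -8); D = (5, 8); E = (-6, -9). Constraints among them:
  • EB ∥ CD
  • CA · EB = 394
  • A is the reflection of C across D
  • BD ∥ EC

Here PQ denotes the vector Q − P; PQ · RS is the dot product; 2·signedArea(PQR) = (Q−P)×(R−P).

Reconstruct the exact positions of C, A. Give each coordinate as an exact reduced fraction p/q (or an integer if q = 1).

A = (19, 9)
C = (-9, 7)

1. C_x = -9  [EB ∥ CD ∩ BD ∥ EC]
2. C_y = 7  [EB ∥ CD ∩ BD ∥ EC]
   → C = (-9, 7)
3. A_x = 19  [A is the reflection of C across D]
4. A_y = 9  [A is the reflection of C across D]
   → A = (19, 9)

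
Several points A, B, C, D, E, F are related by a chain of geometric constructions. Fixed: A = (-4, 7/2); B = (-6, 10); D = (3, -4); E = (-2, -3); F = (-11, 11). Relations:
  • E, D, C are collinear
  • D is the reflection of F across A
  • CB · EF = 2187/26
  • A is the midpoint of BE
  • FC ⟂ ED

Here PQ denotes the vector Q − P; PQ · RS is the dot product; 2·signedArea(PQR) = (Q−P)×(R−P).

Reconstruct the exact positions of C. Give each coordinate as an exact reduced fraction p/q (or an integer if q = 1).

1. C_x = -347/26  [E, D, C are collinear ∩ FC ⟂ ED]
2. C_y = -19/26  [E, D, C are collinear ∩ FC ⟂ ED]
   → C = (-347/26, -19/26)

C = (-347/26, -19/26)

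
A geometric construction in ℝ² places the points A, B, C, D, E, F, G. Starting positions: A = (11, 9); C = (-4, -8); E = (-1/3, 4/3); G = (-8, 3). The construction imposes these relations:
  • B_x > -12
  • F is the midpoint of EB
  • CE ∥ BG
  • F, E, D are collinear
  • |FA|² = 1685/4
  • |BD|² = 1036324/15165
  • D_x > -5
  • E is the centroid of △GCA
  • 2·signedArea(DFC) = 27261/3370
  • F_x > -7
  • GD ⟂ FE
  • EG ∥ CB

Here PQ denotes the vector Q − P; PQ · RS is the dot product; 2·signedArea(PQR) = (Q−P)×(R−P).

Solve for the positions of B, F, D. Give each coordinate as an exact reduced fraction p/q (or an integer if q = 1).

B = (-35/3, -19/3)
D = (-8121/1685, -2867/1685)
F = (-6, -5/2)

1. B_x = -35/3  [CE ∥ BG ∩ EG ∥ CB]
2. B_y = -19/3  [CE ∥ BG ∩ EG ∥ CB]
   → B = (-35/3, -19/3)
3. F_x = -6  [F is the midpoint of EB]
4. F_y = -5/2  [F is the midpoint of EB]
   → F = (-6, -5/2)
5. D_x = -8121/1685  [F, E, D are collinear ∩ GD ⟂ FE]
6. D_y = -2867/1685  [F, E, D are collinear ∩ GD ⟂ FE]
   → D = (-8121/1685, -2867/1685)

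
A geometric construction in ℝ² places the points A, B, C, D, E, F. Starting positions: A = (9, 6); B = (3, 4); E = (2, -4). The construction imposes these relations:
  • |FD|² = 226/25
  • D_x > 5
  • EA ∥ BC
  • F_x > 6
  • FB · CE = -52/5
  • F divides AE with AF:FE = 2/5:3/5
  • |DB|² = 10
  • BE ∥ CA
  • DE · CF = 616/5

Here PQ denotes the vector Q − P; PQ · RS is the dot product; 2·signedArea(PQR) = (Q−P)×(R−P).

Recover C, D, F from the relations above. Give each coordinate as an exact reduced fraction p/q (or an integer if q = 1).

1. C_x = 10  [BE ∥ CA ∩ EA ∥ BC]
2. C_y = 14  [BE ∥ CA ∩ EA ∥ BC]
   → C = (10, 14)
3. F_x = 31/5  [F divides AE with AF:FE = 2/5:3/5]
4. F_y = 2  [F divides AE with AF:FE = 2/5:3/5]
   → F = (31/5, 2)
5. D_x = 6  [line 19/5·x + 12·y + -414/5 = 0 ∩ |DB|² = 10]
6. D_y = 5  [line 19/5·x + 12·y + -414/5 = 0 ∩ |DB|² = 10]
   → D = (6, 5)

C = (10, 14)
D = (6, 5)
F = (31/5, 2)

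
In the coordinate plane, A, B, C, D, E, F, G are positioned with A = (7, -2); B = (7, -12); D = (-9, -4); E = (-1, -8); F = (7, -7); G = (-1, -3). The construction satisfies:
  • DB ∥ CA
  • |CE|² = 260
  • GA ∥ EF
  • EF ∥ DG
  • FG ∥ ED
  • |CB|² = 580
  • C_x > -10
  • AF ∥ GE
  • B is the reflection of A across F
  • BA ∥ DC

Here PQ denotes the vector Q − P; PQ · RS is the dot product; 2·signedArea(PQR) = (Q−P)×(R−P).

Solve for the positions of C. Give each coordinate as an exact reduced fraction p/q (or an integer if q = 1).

1. C_x = -9  [DB ∥ CA ∩ BA ∥ DC]
2. C_y = 6  [DB ∥ CA ∩ BA ∥ DC]
   → C = (-9, 6)

C = (-9, 6)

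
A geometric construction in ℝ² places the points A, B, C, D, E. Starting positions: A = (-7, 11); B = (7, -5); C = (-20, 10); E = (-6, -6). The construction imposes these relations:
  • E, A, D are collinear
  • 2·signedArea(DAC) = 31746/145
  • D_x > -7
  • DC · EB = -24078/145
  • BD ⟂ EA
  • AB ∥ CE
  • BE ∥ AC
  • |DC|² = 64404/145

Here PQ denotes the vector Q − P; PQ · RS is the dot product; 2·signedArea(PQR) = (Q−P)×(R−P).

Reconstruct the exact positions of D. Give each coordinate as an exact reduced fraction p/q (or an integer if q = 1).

1. D_x = -872/145  [E, A, D are collinear ∩ BD ⟂ EA]
2. D_y = -836/145  [E, A, D are collinear ∩ BD ⟂ EA]
   → D = (-872/145, -836/145)

D = (-872/145, -836/145)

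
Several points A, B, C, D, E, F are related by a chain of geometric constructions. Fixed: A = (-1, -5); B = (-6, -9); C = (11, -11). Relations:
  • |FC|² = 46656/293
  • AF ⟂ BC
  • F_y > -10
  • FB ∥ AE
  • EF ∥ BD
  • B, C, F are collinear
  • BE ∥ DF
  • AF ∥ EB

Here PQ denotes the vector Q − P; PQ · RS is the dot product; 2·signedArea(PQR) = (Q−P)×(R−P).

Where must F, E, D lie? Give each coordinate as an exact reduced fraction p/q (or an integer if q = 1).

1. F_x = -449/293  [B, C, F are collinear ∩ AF ⟂ BC]
2. F_y = -2791/293  [B, C, F are collinear ∩ AF ⟂ BC]
   → F = (-449/293, -2791/293)
3. E_x = -1602/293  [AF ∥ EB ∩ FB ∥ AE]
4. E_y = -1311/293  [AF ∥ EB ∩ FB ∥ AE]
   → E = (-1602/293, -1311/293)
5. D_x = -605/293  [BE ∥ DF ∩ EF ∥ BD]
6. D_y = -4117/293  [BE ∥ DF ∩ EF ∥ BD]
   → D = (-605/293, -4117/293)

D = (-605/293, -4117/293)
E = (-1602/293, -1311/293)
F = (-449/293, -2791/293)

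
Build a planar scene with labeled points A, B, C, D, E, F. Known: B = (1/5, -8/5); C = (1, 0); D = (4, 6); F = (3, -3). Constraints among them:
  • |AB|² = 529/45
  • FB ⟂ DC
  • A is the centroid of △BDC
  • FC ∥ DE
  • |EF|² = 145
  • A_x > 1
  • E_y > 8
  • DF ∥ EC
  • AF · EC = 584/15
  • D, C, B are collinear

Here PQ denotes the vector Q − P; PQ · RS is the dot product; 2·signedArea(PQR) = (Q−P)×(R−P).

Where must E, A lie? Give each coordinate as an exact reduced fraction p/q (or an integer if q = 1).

A = (26/15, 22/15)
E = (2, 9)

1. E_x = 2  [DF ∥ EC ∩ FC ∥ DE]
2. E_y = 9  [DF ∥ EC ∩ FC ∥ DE]
   → E = (2, 9)
3. A_x = 26/15  [A is the centroid of △BDC]
4. A_y = 22/15  [A is the centroid of △BDC]
   → A = (26/15, 22/15)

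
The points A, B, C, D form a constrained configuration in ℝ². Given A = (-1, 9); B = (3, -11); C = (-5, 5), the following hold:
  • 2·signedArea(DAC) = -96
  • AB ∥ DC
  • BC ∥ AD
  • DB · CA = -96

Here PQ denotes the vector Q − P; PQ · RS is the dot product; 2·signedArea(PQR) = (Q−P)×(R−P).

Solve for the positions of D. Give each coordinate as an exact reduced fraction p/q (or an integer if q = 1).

1. D_x = -9  [AB ∥ DC ∩ BC ∥ AD]
2. D_y = 25  [AB ∥ DC ∩ BC ∥ AD]
   → D = (-9, 25)

D = (-9, 25)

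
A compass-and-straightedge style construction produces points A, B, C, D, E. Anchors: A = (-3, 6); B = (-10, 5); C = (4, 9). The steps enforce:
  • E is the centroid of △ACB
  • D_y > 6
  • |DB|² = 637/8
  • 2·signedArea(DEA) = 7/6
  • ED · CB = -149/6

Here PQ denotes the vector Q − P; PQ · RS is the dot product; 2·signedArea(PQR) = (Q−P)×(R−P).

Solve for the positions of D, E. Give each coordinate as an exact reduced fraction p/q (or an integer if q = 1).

1. E_x = -3  [E is the centroid of △ACB]
2. E_y = 20/3  [E is the centroid of △ACB]
   → E = (-3, 20/3)
3. D_x = -5/4  [2·signedArea(DEA) = 7/6 ∩ ED · CB = -149/6]
4. D_y = 27/4  [2·signedArea(DEA) = 7/6 ∩ ED · CB = -149/6]
   → D = (-5/4, 27/4)

D = (-5/4, 27/4)
E = (-3, 20/3)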